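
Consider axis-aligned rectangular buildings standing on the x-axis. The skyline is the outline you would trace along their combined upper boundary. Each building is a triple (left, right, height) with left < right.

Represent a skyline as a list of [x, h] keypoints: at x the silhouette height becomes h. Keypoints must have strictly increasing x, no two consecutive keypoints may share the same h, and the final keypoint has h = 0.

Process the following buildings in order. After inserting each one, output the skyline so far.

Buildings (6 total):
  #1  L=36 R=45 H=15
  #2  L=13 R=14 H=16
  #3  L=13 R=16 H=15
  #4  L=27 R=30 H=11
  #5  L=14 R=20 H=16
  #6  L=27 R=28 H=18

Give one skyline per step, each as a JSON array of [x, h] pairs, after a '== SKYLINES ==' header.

== SKYLINES ==
[[36,15],[45,0]]
[[13,16],[14,0],[36,15],[45,0]]
[[13,16],[14,15],[16,0],[36,15],[45,0]]
[[13,16],[14,15],[16,0],[27,11],[30,0],[36,15],[45,0]]
[[13,16],[20,0],[27,11],[30,0],[36,15],[45,0]]
[[13,16],[20,0],[27,18],[28,11],[30,0],[36,15],[45,0]]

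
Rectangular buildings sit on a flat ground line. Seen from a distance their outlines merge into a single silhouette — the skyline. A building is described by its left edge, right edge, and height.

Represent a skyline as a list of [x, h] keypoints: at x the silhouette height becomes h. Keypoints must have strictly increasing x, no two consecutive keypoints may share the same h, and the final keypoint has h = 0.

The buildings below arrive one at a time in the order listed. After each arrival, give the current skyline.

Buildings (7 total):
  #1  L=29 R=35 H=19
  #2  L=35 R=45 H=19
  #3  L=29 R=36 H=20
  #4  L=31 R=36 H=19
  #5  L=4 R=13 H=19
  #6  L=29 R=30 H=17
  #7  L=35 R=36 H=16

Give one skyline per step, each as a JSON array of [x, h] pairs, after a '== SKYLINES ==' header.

== SKYLINES ==
[[29,19],[35,0]]
[[29,19],[45,0]]
[[29,20],[36,19],[45,0]]
[[29,20],[36,19],[45,0]]
[[4,19],[13,0],[29,20],[36,19],[45,0]]
[[4,19],[13,0],[29,20],[36,19],[45,0]]
[[4,19],[13,0],[29,20],[36,19],[45,0]]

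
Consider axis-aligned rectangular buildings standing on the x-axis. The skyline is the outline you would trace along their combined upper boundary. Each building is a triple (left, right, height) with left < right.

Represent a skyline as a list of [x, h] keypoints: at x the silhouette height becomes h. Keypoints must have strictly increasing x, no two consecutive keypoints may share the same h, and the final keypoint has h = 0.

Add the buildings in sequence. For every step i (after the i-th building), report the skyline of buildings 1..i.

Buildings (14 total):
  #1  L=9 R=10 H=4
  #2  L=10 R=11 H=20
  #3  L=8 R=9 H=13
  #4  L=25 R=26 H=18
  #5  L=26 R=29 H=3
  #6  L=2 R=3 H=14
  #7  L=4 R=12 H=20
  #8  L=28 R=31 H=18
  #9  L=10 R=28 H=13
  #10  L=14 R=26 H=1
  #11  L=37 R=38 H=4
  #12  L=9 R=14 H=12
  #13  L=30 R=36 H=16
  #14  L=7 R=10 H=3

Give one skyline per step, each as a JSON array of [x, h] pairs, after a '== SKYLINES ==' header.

== SKYLINES ==
[[9,4],[10,0]]
[[9,4],[10,20],[11,0]]
[[8,13],[9,4],[10,20],[11,0]]
[[8,13],[9,4],[10,20],[11,0],[25,18],[26,0]]
[[8,13],[9,4],[10,20],[11,0],[25,18],[26,3],[29,0]]
[[2,14],[3,0],[8,13],[9,4],[10,20],[11,0],[25,18],[26,3],[29,0]]
[[2,14],[3,0],[4,20],[12,0],[25,18],[26,3],[29,0]]
[[2,14],[3,0],[4,20],[12,0],[25,18],[26,3],[28,18],[31,0]]
[[2,14],[3,0],[4,20],[12,13],[25,18],[26,13],[28,18],[31,0]]
[[2,14],[3,0],[4,20],[12,13],[25,18],[26,13],[28,18],[31,0]]
[[2,14],[3,0],[4,20],[12,13],[25,18],[26,13],[28,18],[31,0],[37,4],[38,0]]
[[2,14],[3,0],[4,20],[12,13],[25,18],[26,13],[28,18],[31,0],[37,4],[38,0]]
[[2,14],[3,0],[4,20],[12,13],[25,18],[26,13],[28,18],[31,16],[36,0],[37,4],[38,0]]
[[2,14],[3,0],[4,20],[12,13],[25,18],[26,13],[28,18],[31,16],[36,0],[37,4],[38,0]]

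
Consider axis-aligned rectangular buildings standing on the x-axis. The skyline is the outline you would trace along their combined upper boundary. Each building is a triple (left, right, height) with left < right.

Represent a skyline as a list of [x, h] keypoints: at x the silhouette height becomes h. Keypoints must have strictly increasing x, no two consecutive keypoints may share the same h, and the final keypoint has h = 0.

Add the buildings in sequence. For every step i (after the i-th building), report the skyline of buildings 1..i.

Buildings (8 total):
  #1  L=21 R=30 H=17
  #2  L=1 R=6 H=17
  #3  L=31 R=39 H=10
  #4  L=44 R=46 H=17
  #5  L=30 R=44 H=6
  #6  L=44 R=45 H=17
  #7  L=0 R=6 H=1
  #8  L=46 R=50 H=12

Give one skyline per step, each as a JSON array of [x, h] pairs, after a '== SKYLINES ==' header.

== SKYLINES ==
[[21,17],[30,0]]
[[1,17],[6,0],[21,17],[30,0]]
[[1,17],[6,0],[21,17],[30,0],[31,10],[39,0]]
[[1,17],[6,0],[21,17],[30,0],[31,10],[39,0],[44,17],[46,0]]
[[1,17],[6,0],[21,17],[30,6],[31,10],[39,6],[44,17],[46,0]]
[[1,17],[6,0],[21,17],[30,6],[31,10],[39,6],[44,17],[46,0]]
[[0,1],[1,17],[6,0],[21,17],[30,6],[31,10],[39,6],[44,17],[46,0]]
[[0,1],[1,17],[6,0],[21,17],[30,6],[31,10],[39,6],[44,17],[46,12],[50,0]]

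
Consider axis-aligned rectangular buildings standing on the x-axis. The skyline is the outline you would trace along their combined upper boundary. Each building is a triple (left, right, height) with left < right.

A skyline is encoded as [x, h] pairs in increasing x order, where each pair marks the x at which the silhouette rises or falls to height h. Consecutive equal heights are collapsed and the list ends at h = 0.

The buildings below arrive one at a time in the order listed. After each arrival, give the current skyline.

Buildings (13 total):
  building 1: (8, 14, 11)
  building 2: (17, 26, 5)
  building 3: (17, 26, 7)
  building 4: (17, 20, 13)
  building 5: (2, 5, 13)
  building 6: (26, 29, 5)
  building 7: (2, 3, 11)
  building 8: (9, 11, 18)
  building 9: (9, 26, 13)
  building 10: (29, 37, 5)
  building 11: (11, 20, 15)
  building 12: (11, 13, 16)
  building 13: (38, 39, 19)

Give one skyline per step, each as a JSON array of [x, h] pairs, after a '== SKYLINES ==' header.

== SKYLINES ==
[[8,11],[14,0]]
[[8,11],[14,0],[17,5],[26,0]]
[[8,11],[14,0],[17,7],[26,0]]
[[8,11],[14,0],[17,13],[20,7],[26,0]]
[[2,13],[5,0],[8,11],[14,0],[17,13],[20,7],[26,0]]
[[2,13],[5,0],[8,11],[14,0],[17,13],[20,7],[26,5],[29,0]]
[[2,13],[5,0],[8,11],[14,0],[17,13],[20,7],[26,5],[29,0]]
[[2,13],[5,0],[8,11],[9,18],[11,11],[14,0],[17,13],[20,7],[26,5],[29,0]]
[[2,13],[5,0],[8,11],[9,18],[11,13],[26,5],[29,0]]
[[2,13],[5,0],[8,11],[9,18],[11,13],[26,5],[37,0]]
[[2,13],[5,0],[8,11],[9,18],[11,15],[20,13],[26,5],[37,0]]
[[2,13],[5,0],[8,11],[9,18],[11,16],[13,15],[20,13],[26,5],[37,0]]
[[2,13],[5,0],[8,11],[9,18],[11,16],[13,15],[20,13],[26,5],[37,0],[38,19],[39,0]]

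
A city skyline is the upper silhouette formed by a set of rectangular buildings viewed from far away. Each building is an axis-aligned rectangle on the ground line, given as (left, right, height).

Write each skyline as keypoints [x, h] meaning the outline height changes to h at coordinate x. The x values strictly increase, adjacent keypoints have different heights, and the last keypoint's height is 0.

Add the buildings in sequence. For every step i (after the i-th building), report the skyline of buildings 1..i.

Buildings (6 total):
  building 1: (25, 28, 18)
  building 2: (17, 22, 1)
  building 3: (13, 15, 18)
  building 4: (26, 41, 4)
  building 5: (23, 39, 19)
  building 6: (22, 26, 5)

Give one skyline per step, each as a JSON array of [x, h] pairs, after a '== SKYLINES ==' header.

== SKYLINES ==
[[25,18],[28,0]]
[[17,1],[22,0],[25,18],[28,0]]
[[13,18],[15,0],[17,1],[22,0],[25,18],[28,0]]
[[13,18],[15,0],[17,1],[22,0],[25,18],[28,4],[41,0]]
[[13,18],[15,0],[17,1],[22,0],[23,19],[39,4],[41,0]]
[[13,18],[15,0],[17,1],[22,5],[23,19],[39,4],[41,0]]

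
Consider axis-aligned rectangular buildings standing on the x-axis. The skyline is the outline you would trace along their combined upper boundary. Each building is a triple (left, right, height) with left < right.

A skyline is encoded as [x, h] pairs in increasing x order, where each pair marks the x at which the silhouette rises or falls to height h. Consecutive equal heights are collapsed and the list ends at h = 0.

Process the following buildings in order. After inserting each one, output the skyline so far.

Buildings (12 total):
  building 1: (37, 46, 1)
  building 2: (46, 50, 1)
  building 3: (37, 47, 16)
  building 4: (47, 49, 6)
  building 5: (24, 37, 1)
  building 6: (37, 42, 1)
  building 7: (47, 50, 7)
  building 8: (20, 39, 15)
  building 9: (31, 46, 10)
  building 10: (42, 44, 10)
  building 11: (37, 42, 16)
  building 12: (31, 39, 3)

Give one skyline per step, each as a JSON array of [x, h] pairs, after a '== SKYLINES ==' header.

== SKYLINES ==
[[37,1],[46,0]]
[[37,1],[50,0]]
[[37,16],[47,1],[50,0]]
[[37,16],[47,6],[49,1],[50,0]]
[[24,1],[37,16],[47,6],[49,1],[50,0]]
[[24,1],[37,16],[47,6],[49,1],[50,0]]
[[24,1],[37,16],[47,7],[50,0]]
[[20,15],[37,16],[47,7],[50,0]]
[[20,15],[37,16],[47,7],[50,0]]
[[20,15],[37,16],[47,7],[50,0]]
[[20,15],[37,16],[47,7],[50,0]]
[[20,15],[37,16],[47,7],[50,0]]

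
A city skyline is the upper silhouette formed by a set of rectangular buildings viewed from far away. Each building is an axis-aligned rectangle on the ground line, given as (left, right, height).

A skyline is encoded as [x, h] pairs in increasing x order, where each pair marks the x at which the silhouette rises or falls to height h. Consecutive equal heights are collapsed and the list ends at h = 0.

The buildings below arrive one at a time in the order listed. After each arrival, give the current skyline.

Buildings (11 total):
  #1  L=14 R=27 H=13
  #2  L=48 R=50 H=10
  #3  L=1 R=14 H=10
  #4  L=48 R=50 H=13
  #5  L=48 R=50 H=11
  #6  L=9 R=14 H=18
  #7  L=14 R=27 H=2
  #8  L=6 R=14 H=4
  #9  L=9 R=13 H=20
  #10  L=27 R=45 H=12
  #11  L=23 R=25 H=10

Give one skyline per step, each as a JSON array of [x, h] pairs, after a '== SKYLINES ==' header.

== SKYLINES ==
[[14,13],[27,0]]
[[14,13],[27,0],[48,10],[50,0]]
[[1,10],[14,13],[27,0],[48,10],[50,0]]
[[1,10],[14,13],[27,0],[48,13],[50,0]]
[[1,10],[14,13],[27,0],[48,13],[50,0]]
[[1,10],[9,18],[14,13],[27,0],[48,13],[50,0]]
[[1,10],[9,18],[14,13],[27,0],[48,13],[50,0]]
[[1,10],[9,18],[14,13],[27,0],[48,13],[50,0]]
[[1,10],[9,20],[13,18],[14,13],[27,0],[48,13],[50,0]]
[[1,10],[9,20],[13,18],[14,13],[27,12],[45,0],[48,13],[50,0]]
[[1,10],[9,20],[13,18],[14,13],[27,12],[45,0],[48,13],[50,0]]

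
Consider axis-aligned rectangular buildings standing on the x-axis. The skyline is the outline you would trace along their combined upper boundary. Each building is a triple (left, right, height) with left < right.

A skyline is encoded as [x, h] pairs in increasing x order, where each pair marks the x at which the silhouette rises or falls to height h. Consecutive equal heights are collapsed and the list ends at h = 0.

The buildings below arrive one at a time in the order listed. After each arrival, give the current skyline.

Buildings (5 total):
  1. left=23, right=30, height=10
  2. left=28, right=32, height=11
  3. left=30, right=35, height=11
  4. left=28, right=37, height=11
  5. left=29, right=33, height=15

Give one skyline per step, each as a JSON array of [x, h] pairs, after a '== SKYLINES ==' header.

== SKYLINES ==
[[23,10],[30,0]]
[[23,10],[28,11],[32,0]]
[[23,10],[28,11],[35,0]]
[[23,10],[28,11],[37,0]]
[[23,10],[28,11],[29,15],[33,11],[37,0]]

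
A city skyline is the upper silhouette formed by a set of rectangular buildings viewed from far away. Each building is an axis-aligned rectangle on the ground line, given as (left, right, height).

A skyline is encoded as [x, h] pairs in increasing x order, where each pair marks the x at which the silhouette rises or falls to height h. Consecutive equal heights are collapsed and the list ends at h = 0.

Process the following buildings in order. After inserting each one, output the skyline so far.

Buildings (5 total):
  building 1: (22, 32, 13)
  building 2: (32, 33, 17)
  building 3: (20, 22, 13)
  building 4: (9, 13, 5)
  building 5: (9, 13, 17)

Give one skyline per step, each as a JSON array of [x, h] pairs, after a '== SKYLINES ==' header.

== SKYLINES ==
[[22,13],[32,0]]
[[22,13],[32,17],[33,0]]
[[20,13],[32,17],[33,0]]
[[9,5],[13,0],[20,13],[32,17],[33,0]]
[[9,17],[13,0],[20,13],[32,17],[33,0]]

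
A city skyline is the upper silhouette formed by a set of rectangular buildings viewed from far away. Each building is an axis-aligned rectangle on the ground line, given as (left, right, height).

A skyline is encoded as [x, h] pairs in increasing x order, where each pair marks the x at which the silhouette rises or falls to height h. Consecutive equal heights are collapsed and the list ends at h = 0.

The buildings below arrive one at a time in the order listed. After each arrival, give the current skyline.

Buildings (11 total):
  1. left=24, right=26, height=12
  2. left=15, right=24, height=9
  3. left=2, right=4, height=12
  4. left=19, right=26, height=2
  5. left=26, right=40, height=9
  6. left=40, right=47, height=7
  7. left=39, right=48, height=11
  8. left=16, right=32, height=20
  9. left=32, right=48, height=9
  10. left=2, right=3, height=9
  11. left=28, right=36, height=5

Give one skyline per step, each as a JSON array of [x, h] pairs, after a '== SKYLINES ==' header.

== SKYLINES ==
[[24,12],[26,0]]
[[15,9],[24,12],[26,0]]
[[2,12],[4,0],[15,9],[24,12],[26,0]]
[[2,12],[4,0],[15,9],[24,12],[26,0]]
[[2,12],[4,0],[15,9],[24,12],[26,9],[40,0]]
[[2,12],[4,0],[15,9],[24,12],[26,9],[40,7],[47,0]]
[[2,12],[4,0],[15,9],[24,12],[26,9],[39,11],[48,0]]
[[2,12],[4,0],[15,9],[16,20],[32,9],[39,11],[48,0]]
[[2,12],[4,0],[15,9],[16,20],[32,9],[39,11],[48,0]]
[[2,12],[4,0],[15,9],[16,20],[32,9],[39,11],[48,0]]
[[2,12],[4,0],[15,9],[16,20],[32,9],[39,11],[48,0]]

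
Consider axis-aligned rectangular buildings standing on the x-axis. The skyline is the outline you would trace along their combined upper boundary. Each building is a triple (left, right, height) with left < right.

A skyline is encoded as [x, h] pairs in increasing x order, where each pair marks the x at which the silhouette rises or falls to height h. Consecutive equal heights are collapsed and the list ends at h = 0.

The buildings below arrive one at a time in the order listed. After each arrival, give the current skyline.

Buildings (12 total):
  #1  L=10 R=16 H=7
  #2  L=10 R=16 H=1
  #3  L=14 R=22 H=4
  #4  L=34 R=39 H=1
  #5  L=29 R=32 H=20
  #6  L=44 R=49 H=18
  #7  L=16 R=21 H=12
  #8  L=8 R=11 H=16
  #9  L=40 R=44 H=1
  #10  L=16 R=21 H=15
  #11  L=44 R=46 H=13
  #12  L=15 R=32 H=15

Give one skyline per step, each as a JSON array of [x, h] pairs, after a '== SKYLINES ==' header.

== SKYLINES ==
[[10,7],[16,0]]
[[10,7],[16,0]]
[[10,7],[16,4],[22,0]]
[[10,7],[16,4],[22,0],[34,1],[39,0]]
[[10,7],[16,4],[22,0],[29,20],[32,0],[34,1],[39,0]]
[[10,7],[16,4],[22,0],[29,20],[32,0],[34,1],[39,0],[44,18],[49,0]]
[[10,7],[16,12],[21,4],[22,0],[29,20],[32,0],[34,1],[39,0],[44,18],[49,0]]
[[8,16],[11,7],[16,12],[21,4],[22,0],[29,20],[32,0],[34,1],[39,0],[44,18],[49,0]]
[[8,16],[11,7],[16,12],[21,4],[22,0],[29,20],[32,0],[34,1],[39,0],[40,1],[44,18],[49,0]]
[[8,16],[11,7],[16,15],[21,4],[22,0],[29,20],[32,0],[34,1],[39,0],[40,1],[44,18],[49,0]]
[[8,16],[11,7],[16,15],[21,4],[22,0],[29,20],[32,0],[34,1],[39,0],[40,1],[44,18],[49,0]]
[[8,16],[11,7],[15,15],[29,20],[32,0],[34,1],[39,0],[40,1],[44,18],[49,0]]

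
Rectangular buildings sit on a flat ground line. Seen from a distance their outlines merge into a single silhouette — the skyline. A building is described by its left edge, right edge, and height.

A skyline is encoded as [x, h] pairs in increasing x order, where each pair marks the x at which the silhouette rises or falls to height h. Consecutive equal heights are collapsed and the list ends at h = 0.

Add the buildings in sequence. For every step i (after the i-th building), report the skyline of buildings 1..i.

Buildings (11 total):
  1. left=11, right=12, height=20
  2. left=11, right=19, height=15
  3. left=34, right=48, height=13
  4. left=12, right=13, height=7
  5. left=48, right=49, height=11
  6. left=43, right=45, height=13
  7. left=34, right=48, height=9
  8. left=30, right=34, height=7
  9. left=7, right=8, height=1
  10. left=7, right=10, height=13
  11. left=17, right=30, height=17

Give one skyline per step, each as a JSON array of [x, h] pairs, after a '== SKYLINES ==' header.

== SKYLINES ==
[[11,20],[12,0]]
[[11,20],[12,15],[19,0]]
[[11,20],[12,15],[19,0],[34,13],[48,0]]
[[11,20],[12,15],[19,0],[34,13],[48,0]]
[[11,20],[12,15],[19,0],[34,13],[48,11],[49,0]]
[[11,20],[12,15],[19,0],[34,13],[48,11],[49,0]]
[[11,20],[12,15],[19,0],[34,13],[48,11],[49,0]]
[[11,20],[12,15],[19,0],[30,7],[34,13],[48,11],[49,0]]
[[7,1],[8,0],[11,20],[12,15],[19,0],[30,7],[34,13],[48,11],[49,0]]
[[7,13],[10,0],[11,20],[12,15],[19,0],[30,7],[34,13],[48,11],[49,0]]
[[7,13],[10,0],[11,20],[12,15],[17,17],[30,7],[34,13],[48,11],[49,0]]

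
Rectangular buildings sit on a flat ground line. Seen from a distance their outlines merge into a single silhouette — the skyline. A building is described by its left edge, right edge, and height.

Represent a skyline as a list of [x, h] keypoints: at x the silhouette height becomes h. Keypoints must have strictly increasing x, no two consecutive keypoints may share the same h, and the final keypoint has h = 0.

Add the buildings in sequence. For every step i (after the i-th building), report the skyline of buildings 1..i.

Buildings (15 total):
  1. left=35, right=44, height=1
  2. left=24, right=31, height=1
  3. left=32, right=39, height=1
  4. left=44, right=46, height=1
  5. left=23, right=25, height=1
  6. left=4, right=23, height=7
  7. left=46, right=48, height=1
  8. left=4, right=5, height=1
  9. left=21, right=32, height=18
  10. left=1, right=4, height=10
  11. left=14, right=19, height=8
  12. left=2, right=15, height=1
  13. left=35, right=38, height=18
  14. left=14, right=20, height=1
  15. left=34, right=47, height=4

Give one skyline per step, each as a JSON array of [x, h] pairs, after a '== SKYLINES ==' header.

== SKYLINES ==
[[35,1],[44,0]]
[[24,1],[31,0],[35,1],[44,0]]
[[24,1],[31,0],[32,1],[44,0]]
[[24,1],[31,0],[32,1],[46,0]]
[[23,1],[31,0],[32,1],[46,0]]
[[4,7],[23,1],[31,0],[32,1],[46,0]]
[[4,7],[23,1],[31,0],[32,1],[48,0]]
[[4,7],[23,1],[31,0],[32,1],[48,0]]
[[4,7],[21,18],[32,1],[48,0]]
[[1,10],[4,7],[21,18],[32,1],[48,0]]
[[1,10],[4,7],[14,8],[19,7],[21,18],[32,1],[48,0]]
[[1,10],[4,7],[14,8],[19,7],[21,18],[32,1],[48,0]]
[[1,10],[4,7],[14,8],[19,7],[21,18],[32,1],[35,18],[38,1],[48,0]]
[[1,10],[4,7],[14,8],[19,7],[21,18],[32,1],[35,18],[38,1],[48,0]]
[[1,10],[4,7],[14,8],[19,7],[21,18],[32,1],[34,4],[35,18],[38,4],[47,1],[48,0]]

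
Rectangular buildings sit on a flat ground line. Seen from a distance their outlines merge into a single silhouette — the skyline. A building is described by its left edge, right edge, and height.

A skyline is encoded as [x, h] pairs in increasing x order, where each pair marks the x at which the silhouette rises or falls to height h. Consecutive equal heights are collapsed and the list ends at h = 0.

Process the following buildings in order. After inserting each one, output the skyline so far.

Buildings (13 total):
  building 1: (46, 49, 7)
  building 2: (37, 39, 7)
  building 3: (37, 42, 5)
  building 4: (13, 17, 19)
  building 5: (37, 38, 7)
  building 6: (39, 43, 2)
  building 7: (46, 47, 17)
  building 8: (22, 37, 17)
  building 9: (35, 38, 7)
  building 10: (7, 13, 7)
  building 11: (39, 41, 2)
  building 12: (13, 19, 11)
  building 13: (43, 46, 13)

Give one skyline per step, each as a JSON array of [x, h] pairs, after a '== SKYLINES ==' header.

== SKYLINES ==
[[46,7],[49,0]]
[[37,7],[39,0],[46,7],[49,0]]
[[37,7],[39,5],[42,0],[46,7],[49,0]]
[[13,19],[17,0],[37,7],[39,5],[42,0],[46,7],[49,0]]
[[13,19],[17,0],[37,7],[39,5],[42,0],[46,7],[49,0]]
[[13,19],[17,0],[37,7],[39,5],[42,2],[43,0],[46,7],[49,0]]
[[13,19],[17,0],[37,7],[39,5],[42,2],[43,0],[46,17],[47,7],[49,0]]
[[13,19],[17,0],[22,17],[37,7],[39,5],[42,2],[43,0],[46,17],[47,7],[49,0]]
[[13,19],[17,0],[22,17],[37,7],[39,5],[42,2],[43,0],[46,17],[47,7],[49,0]]
[[7,7],[13,19],[17,0],[22,17],[37,7],[39,5],[42,2],[43,0],[46,17],[47,7],[49,0]]
[[7,7],[13,19],[17,0],[22,17],[37,7],[39,5],[42,2],[43,0],[46,17],[47,7],[49,0]]
[[7,7],[13,19],[17,11],[19,0],[22,17],[37,7],[39,5],[42,2],[43,0],[46,17],[47,7],[49,0]]
[[7,7],[13,19],[17,11],[19,0],[22,17],[37,7],[39,5],[42,2],[43,13],[46,17],[47,7],[49,0]]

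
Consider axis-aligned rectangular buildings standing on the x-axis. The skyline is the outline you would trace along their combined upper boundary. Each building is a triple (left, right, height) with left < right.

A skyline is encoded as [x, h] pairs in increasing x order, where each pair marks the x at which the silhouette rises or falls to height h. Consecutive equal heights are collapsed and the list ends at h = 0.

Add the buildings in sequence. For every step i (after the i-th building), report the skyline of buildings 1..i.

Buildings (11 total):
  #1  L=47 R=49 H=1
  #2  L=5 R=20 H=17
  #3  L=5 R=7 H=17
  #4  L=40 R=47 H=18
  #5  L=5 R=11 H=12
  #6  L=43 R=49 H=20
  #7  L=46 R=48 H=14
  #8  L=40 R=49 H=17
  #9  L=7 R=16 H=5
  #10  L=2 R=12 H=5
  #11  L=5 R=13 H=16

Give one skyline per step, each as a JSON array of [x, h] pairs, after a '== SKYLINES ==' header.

== SKYLINES ==
[[47,1],[49,0]]
[[5,17],[20,0],[47,1],[49,0]]
[[5,17],[20,0],[47,1],[49,0]]
[[5,17],[20,0],[40,18],[47,1],[49,0]]
[[5,17],[20,0],[40,18],[47,1],[49,0]]
[[5,17],[20,0],[40,18],[43,20],[49,0]]
[[5,17],[20,0],[40,18],[43,20],[49,0]]
[[5,17],[20,0],[40,18],[43,20],[49,0]]
[[5,17],[20,0],[40,18],[43,20],[49,0]]
[[2,5],[5,17],[20,0],[40,18],[43,20],[49,0]]
[[2,5],[5,17],[20,0],[40,18],[43,20],[49,0]]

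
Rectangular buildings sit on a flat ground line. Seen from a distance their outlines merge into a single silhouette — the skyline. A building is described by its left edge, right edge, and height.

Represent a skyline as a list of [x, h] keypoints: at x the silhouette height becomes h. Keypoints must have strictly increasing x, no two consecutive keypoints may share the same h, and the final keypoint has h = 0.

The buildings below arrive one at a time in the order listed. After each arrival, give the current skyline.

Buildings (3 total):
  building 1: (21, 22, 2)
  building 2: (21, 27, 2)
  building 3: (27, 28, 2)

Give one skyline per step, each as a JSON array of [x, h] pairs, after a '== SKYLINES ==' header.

== SKYLINES ==
[[21,2],[22,0]]
[[21,2],[27,0]]
[[21,2],[28,0]]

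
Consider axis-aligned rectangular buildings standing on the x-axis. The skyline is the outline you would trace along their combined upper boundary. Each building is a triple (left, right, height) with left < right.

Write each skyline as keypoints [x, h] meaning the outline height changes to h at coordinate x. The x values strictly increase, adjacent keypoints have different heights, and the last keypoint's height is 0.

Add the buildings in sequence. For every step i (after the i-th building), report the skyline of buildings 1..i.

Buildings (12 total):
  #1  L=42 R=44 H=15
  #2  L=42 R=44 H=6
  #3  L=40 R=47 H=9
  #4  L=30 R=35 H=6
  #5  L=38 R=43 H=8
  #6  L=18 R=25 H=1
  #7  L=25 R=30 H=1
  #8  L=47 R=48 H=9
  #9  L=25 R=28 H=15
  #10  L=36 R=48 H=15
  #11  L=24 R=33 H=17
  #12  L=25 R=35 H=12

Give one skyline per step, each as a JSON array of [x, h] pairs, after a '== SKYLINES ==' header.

== SKYLINES ==
[[42,15],[44,0]]
[[42,15],[44,0]]
[[40,9],[42,15],[44,9],[47,0]]
[[30,6],[35,0],[40,9],[42,15],[44,9],[47,0]]
[[30,6],[35,0],[38,8],[40,9],[42,15],[44,9],[47,0]]
[[18,1],[25,0],[30,6],[35,0],[38,8],[40,9],[42,15],[44,9],[47,0]]
[[18,1],[30,6],[35,0],[38,8],[40,9],[42,15],[44,9],[47,0]]
[[18,1],[30,6],[35,0],[38,8],[40,9],[42,15],[44,9],[48,0]]
[[18,1],[25,15],[28,1],[30,6],[35,0],[38,8],[40,9],[42,15],[44,9],[48,0]]
[[18,1],[25,15],[28,1],[30,6],[35,0],[36,15],[48,0]]
[[18,1],[24,17],[33,6],[35,0],[36,15],[48,0]]
[[18,1],[24,17],[33,12],[35,0],[36,15],[48,0]]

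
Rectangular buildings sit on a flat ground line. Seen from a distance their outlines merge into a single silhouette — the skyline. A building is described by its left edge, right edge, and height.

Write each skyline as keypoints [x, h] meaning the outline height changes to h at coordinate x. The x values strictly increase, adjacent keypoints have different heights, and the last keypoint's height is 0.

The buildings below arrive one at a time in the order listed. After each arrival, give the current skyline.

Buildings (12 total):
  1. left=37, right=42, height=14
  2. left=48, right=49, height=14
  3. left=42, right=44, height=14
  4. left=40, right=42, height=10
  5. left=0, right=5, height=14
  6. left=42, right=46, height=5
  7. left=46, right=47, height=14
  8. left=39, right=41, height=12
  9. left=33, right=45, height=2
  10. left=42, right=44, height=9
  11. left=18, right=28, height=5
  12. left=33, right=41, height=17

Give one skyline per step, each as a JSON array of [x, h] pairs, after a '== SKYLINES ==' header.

== SKYLINES ==
[[37,14],[42,0]]
[[37,14],[42,0],[48,14],[49,0]]
[[37,14],[44,0],[48,14],[49,0]]
[[37,14],[44,0],[48,14],[49,0]]
[[0,14],[5,0],[37,14],[44,0],[48,14],[49,0]]
[[0,14],[5,0],[37,14],[44,5],[46,0],[48,14],[49,0]]
[[0,14],[5,0],[37,14],[44,5],[46,14],[47,0],[48,14],[49,0]]
[[0,14],[5,0],[37,14],[44,5],[46,14],[47,0],[48,14],[49,0]]
[[0,14],[5,0],[33,2],[37,14],[44,5],[46,14],[47,0],[48,14],[49,0]]
[[0,14],[5,0],[33,2],[37,14],[44,5],[46,14],[47,0],[48,14],[49,0]]
[[0,14],[5,0],[18,5],[28,0],[33,2],[37,14],[44,5],[46,14],[47,0],[48,14],[49,0]]
[[0,14],[5,0],[18,5],[28,0],[33,17],[41,14],[44,5],[46,14],[47,0],[48,14],[49,0]]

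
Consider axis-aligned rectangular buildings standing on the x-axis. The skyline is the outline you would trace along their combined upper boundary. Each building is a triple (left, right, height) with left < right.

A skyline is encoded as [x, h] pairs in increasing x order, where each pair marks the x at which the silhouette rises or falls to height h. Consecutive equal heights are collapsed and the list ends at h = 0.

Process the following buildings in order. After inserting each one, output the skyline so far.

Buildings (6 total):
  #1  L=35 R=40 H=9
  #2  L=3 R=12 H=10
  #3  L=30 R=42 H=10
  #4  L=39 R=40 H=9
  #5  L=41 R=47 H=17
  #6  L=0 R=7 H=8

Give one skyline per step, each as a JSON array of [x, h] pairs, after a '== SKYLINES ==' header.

== SKYLINES ==
[[35,9],[40,0]]
[[3,10],[12,0],[35,9],[40,0]]
[[3,10],[12,0],[30,10],[42,0]]
[[3,10],[12,0],[30,10],[42,0]]
[[3,10],[12,0],[30,10],[41,17],[47,0]]
[[0,8],[3,10],[12,0],[30,10],[41,17],[47,0]]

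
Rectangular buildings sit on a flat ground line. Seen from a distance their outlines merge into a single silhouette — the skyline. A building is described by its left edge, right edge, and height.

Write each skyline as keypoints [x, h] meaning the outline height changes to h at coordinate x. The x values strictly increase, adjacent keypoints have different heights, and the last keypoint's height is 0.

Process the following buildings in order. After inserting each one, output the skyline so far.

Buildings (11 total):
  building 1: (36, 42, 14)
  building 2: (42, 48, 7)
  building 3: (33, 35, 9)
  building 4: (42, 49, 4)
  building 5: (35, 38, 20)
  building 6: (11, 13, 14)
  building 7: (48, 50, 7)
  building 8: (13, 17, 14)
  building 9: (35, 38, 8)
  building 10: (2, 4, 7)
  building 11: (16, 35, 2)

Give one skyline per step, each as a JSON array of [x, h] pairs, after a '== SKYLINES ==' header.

== SKYLINES ==
[[36,14],[42,0]]
[[36,14],[42,7],[48,0]]
[[33,9],[35,0],[36,14],[42,7],[48,0]]
[[33,9],[35,0],[36,14],[42,7],[48,4],[49,0]]
[[33,9],[35,20],[38,14],[42,7],[48,4],[49,0]]
[[11,14],[13,0],[33,9],[35,20],[38,14],[42,7],[48,4],[49,0]]
[[11,14],[13,0],[33,9],[35,20],[38,14],[42,7],[50,0]]
[[11,14],[17,0],[33,9],[35,20],[38,14],[42,7],[50,0]]
[[11,14],[17,0],[33,9],[35,20],[38,14],[42,7],[50,0]]
[[2,7],[4,0],[11,14],[17,0],[33,9],[35,20],[38,14],[42,7],[50,0]]
[[2,7],[4,0],[11,14],[17,2],[33,9],[35,20],[38,14],[42,7],[50,0]]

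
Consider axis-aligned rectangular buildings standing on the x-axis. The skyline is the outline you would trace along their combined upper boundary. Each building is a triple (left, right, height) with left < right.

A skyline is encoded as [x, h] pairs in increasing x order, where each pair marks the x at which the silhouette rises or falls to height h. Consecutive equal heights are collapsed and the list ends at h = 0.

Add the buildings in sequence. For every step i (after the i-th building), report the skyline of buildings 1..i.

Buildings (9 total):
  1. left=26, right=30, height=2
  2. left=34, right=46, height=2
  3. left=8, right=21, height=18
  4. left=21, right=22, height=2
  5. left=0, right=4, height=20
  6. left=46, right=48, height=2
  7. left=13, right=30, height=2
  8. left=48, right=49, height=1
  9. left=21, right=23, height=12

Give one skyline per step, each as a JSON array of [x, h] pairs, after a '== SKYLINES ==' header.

== SKYLINES ==
[[26,2],[30,0]]
[[26,2],[30,0],[34,2],[46,0]]
[[8,18],[21,0],[26,2],[30,0],[34,2],[46,0]]
[[8,18],[21,2],[22,0],[26,2],[30,0],[34,2],[46,0]]
[[0,20],[4,0],[8,18],[21,2],[22,0],[26,2],[30,0],[34,2],[46,0]]
[[0,20],[4,0],[8,18],[21,2],[22,0],[26,2],[30,0],[34,2],[48,0]]
[[0,20],[4,0],[8,18],[21,2],[30,0],[34,2],[48,0]]
[[0,20],[4,0],[8,18],[21,2],[30,0],[34,2],[48,1],[49,0]]
[[0,20],[4,0],[8,18],[21,12],[23,2],[30,0],[34,2],[48,1],[49,0]]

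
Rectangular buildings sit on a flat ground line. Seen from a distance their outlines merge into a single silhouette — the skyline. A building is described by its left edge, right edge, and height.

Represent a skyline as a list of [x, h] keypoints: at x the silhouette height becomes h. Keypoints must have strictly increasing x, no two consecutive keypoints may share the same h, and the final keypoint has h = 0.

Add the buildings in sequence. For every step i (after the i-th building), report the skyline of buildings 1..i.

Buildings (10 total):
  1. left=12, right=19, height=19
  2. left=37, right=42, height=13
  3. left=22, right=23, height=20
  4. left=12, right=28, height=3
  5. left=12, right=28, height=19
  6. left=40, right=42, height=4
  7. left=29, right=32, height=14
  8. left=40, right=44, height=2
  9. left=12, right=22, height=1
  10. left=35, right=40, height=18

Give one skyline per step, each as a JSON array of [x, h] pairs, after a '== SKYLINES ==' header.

== SKYLINES ==
[[12,19],[19,0]]
[[12,19],[19,0],[37,13],[42,0]]
[[12,19],[19,0],[22,20],[23,0],[37,13],[42,0]]
[[12,19],[19,3],[22,20],[23,3],[28,0],[37,13],[42,0]]
[[12,19],[22,20],[23,19],[28,0],[37,13],[42,0]]
[[12,19],[22,20],[23,19],[28,0],[37,13],[42,0]]
[[12,19],[22,20],[23,19],[28,0],[29,14],[32,0],[37,13],[42,0]]
[[12,19],[22,20],[23,19],[28,0],[29,14],[32,0],[37,13],[42,2],[44,0]]
[[12,19],[22,20],[23,19],[28,0],[29,14],[32,0],[37,13],[42,2],[44,0]]
[[12,19],[22,20],[23,19],[28,0],[29,14],[32,0],[35,18],[40,13],[42,2],[44,0]]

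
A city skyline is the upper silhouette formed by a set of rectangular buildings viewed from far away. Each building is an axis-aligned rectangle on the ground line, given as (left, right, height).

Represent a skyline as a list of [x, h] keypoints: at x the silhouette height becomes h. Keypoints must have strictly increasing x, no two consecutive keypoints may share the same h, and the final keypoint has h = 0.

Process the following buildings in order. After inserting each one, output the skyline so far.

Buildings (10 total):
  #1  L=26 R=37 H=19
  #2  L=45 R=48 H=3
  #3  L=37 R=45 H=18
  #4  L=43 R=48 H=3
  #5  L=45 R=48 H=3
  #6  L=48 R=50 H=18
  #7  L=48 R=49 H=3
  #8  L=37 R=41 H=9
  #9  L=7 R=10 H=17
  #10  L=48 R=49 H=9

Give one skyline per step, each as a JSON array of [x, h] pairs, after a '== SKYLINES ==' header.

== SKYLINES ==
[[26,19],[37,0]]
[[26,19],[37,0],[45,3],[48,0]]
[[26,19],[37,18],[45,3],[48,0]]
[[26,19],[37,18],[45,3],[48,0]]
[[26,19],[37,18],[45,3],[48,0]]
[[26,19],[37,18],[45,3],[48,18],[50,0]]
[[26,19],[37,18],[45,3],[48,18],[50,0]]
[[26,19],[37,18],[45,3],[48,18],[50,0]]
[[7,17],[10,0],[26,19],[37,18],[45,3],[48,18],[50,0]]
[[7,17],[10,0],[26,19],[37,18],[45,3],[48,18],[50,0]]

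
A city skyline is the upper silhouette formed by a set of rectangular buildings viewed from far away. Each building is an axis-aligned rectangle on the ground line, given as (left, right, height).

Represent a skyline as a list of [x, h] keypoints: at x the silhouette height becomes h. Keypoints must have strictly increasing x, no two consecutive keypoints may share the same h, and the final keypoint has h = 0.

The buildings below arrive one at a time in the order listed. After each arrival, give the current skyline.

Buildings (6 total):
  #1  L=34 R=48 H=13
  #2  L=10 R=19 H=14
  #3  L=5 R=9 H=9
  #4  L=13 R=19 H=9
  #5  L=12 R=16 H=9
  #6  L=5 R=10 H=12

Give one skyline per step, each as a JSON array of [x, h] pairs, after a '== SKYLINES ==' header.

== SKYLINES ==
[[34,13],[48,0]]
[[10,14],[19,0],[34,13],[48,0]]
[[5,9],[9,0],[10,14],[19,0],[34,13],[48,0]]
[[5,9],[9,0],[10,14],[19,0],[34,13],[48,0]]
[[5,9],[9,0],[10,14],[19,0],[34,13],[48,0]]
[[5,12],[10,14],[19,0],[34,13],[48,0]]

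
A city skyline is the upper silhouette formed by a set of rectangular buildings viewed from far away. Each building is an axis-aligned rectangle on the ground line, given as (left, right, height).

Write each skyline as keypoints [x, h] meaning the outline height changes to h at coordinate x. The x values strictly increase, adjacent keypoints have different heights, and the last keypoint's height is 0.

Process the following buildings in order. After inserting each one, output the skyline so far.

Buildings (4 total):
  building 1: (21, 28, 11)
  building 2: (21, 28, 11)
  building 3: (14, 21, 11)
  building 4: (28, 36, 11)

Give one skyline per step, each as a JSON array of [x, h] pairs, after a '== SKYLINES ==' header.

== SKYLINES ==
[[21,11],[28,0]]
[[21,11],[28,0]]
[[14,11],[28,0]]
[[14,11],[36,0]]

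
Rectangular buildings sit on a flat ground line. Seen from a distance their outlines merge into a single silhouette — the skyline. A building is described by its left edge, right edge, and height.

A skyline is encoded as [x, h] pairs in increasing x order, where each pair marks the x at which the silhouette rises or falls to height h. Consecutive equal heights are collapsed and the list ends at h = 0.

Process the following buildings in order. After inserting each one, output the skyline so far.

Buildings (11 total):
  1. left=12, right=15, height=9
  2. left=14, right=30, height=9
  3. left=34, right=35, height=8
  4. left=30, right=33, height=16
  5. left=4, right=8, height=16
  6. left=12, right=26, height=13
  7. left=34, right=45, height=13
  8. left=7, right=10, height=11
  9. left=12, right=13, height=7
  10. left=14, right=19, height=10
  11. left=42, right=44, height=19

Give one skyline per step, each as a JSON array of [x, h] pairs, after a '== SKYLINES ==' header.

== SKYLINES ==
[[12,9],[15,0]]
[[12,9],[30,0]]
[[12,9],[30,0],[34,8],[35,0]]
[[12,9],[30,16],[33,0],[34,8],[35,0]]
[[4,16],[8,0],[12,9],[30,16],[33,0],[34,8],[35,0]]
[[4,16],[8,0],[12,13],[26,9],[30,16],[33,0],[34,8],[35,0]]
[[4,16],[8,0],[12,13],[26,9],[30,16],[33,0],[34,13],[45,0]]
[[4,16],[8,11],[10,0],[12,13],[26,9],[30,16],[33,0],[34,13],[45,0]]
[[4,16],[8,11],[10,0],[12,13],[26,9],[30,16],[33,0],[34,13],[45,0]]
[[4,16],[8,11],[10,0],[12,13],[26,9],[30,16],[33,0],[34,13],[45,0]]
[[4,16],[8,11],[10,0],[12,13],[26,9],[30,16],[33,0],[34,13],[42,19],[44,13],[45,0]]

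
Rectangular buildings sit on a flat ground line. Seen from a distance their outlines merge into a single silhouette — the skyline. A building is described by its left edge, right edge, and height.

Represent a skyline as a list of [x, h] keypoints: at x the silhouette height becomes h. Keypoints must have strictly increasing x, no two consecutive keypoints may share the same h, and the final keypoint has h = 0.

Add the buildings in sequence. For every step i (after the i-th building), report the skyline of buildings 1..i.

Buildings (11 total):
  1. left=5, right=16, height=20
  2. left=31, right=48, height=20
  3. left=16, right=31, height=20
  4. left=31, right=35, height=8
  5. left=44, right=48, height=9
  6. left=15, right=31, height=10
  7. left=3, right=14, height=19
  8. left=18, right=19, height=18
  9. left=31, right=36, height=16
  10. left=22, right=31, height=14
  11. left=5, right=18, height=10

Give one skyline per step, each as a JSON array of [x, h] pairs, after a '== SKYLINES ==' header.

== SKYLINES ==
[[5,20],[16,0]]
[[5,20],[16,0],[31,20],[48,0]]
[[5,20],[48,0]]
[[5,20],[48,0]]
[[5,20],[48,0]]
[[5,20],[48,0]]
[[3,19],[5,20],[48,0]]
[[3,19],[5,20],[48,0]]
[[3,19],[5,20],[48,0]]
[[3,19],[5,20],[48,0]]
[[3,19],[5,20],[48,0]]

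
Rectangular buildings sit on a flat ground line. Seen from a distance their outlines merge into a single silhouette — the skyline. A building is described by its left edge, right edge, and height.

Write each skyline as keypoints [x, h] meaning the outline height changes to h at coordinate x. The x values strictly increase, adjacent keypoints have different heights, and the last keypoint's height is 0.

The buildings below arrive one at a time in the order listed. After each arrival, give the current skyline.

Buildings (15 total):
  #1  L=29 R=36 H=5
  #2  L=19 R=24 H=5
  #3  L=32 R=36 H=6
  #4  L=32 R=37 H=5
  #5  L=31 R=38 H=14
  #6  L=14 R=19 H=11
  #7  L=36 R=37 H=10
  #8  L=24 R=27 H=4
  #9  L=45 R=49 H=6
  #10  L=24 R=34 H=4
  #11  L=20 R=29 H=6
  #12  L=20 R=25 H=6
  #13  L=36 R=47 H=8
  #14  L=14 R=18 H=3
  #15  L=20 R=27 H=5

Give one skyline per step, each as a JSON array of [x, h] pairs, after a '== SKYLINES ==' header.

== SKYLINES ==
[[29,5],[36,0]]
[[19,5],[24,0],[29,5],[36,0]]
[[19,5],[24,0],[29,5],[32,6],[36,0]]
[[19,5],[24,0],[29,5],[32,6],[36,5],[37,0]]
[[19,5],[24,0],[29,5],[31,14],[38,0]]
[[14,11],[19,5],[24,0],[29,5],[31,14],[38,0]]
[[14,11],[19,5],[24,0],[29,5],[31,14],[38,0]]
[[14,11],[19,5],[24,4],[27,0],[29,5],[31,14],[38,0]]
[[14,11],[19,5],[24,4],[27,0],[29,5],[31,14],[38,0],[45,6],[49,0]]
[[14,11],[19,5],[24,4],[29,5],[31,14],[38,0],[45,6],[49,0]]
[[14,11],[19,5],[20,6],[29,5],[31,14],[38,0],[45,6],[49,0]]
[[14,11],[19,5],[20,6],[29,5],[31,14],[38,0],[45,6],[49,0]]
[[14,11],[19,5],[20,6],[29,5],[31,14],[38,8],[47,6],[49,0]]
[[14,11],[19,5],[20,6],[29,5],[31,14],[38,8],[47,6],[49,0]]
[[14,11],[19,5],[20,6],[29,5],[31,14],[38,8],[47,6],[49,0]]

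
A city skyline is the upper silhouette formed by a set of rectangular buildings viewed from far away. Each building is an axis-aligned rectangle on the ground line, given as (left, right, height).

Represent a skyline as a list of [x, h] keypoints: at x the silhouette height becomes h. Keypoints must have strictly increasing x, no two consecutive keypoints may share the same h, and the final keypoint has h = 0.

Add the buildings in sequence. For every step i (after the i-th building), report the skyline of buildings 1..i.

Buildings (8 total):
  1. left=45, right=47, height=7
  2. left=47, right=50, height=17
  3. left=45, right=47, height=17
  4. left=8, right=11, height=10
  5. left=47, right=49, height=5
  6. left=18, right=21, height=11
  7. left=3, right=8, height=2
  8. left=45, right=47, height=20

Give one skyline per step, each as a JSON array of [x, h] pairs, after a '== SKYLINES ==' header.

== SKYLINES ==
[[45,7],[47,0]]
[[45,7],[47,17],[50,0]]
[[45,17],[50,0]]
[[8,10],[11,0],[45,17],[50,0]]
[[8,10],[11,0],[45,17],[50,0]]
[[8,10],[11,0],[18,11],[21,0],[45,17],[50,0]]
[[3,2],[8,10],[11,0],[18,11],[21,0],[45,17],[50,0]]
[[3,2],[8,10],[11,0],[18,11],[21,0],[45,20],[47,17],[50,0]]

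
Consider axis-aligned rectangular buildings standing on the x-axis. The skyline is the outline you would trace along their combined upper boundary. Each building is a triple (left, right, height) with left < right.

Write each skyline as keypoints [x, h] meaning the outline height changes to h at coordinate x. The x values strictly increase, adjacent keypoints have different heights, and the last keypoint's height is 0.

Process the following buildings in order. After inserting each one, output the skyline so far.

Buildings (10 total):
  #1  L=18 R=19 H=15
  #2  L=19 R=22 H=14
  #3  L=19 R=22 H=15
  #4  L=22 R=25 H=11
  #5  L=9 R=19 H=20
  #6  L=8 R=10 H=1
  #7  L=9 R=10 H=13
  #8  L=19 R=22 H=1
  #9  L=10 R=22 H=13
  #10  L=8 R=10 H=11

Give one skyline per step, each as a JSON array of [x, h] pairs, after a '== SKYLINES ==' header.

== SKYLINES ==
[[18,15],[19,0]]
[[18,15],[19,14],[22,0]]
[[18,15],[22,0]]
[[18,15],[22,11],[25,0]]
[[9,20],[19,15],[22,11],[25,0]]
[[8,1],[9,20],[19,15],[22,11],[25,0]]
[[8,1],[9,20],[19,15],[22,11],[25,0]]
[[8,1],[9,20],[19,15],[22,11],[25,0]]
[[8,1],[9,20],[19,15],[22,11],[25,0]]
[[8,11],[9,20],[19,15],[22,11],[25,0]]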